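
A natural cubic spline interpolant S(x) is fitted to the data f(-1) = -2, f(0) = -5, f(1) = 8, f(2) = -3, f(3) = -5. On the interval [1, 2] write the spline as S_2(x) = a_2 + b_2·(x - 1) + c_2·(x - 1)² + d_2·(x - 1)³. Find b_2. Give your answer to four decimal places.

1.8750

Put m_i = S'' at the i-th knot. Here h = (1, 1, 1, 1) and Δ = (-3, 13, -11, -2), so the interior equations h_(i-1)·m_(i-1) + 2(h_(i-1)+h_i)·m_i + h_i·m_(i+1) = 6(Δ_i − Δ_(i-1)) read
  1·m_0 + 4·m_1 + 1·m_2 = 6(Δ_1 - Δ_0) = 96
  1·m_1 + 4·m_2 + 1·m_3 = 6(Δ_2 - Δ_1) = -144
  1·m_2 + 4·m_3 + 1·m_4 = 6(Δ_3 - Δ_2) = 54
Natural end conditions: m_0 = m_4 = 0.
Solving the tridiagonal system: m_0 = 0, m_1 = 1035/28, m_2 = -363/7, m_3 = 741/28, m_4 = 0.
On [1, 2], with S_2(x) = a_2 + b_2·(x - 1) + c_2·(x - 1)² + d_2·(x - 1)³: c_2 = m_2/2 = -363/14, d_2 = (m_3 - m_2)/(6h_2) = 731/56, b_2 = Δ_2 - h_2(2m_2 + m_3)/6 = 15/8.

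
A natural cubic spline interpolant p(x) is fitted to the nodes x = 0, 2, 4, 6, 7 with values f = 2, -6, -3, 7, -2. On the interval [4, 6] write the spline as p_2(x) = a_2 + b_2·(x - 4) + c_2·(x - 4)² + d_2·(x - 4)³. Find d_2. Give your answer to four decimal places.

With σ_i denoting the second derivative at x_i, h_i = 2, 2, 2, 1, and Δ_i = (y_(i+1) − y_i)/h_i = -4, 3/2, 5, -9:
  2·σ_0 + 8·σ_1 + 2·σ_2 = 6(Δ_1 - Δ_0) = 33
  2·σ_1 + 8·σ_2 + 2·σ_3 = 6(Δ_2 - Δ_1) = 21
  2·σ_2 + 6·σ_3 + 1·σ_4 = 6(Δ_3 - Δ_2) = -84
Natural end conditions: σ_0 = σ_4 = 0.
Forward elimination and back-substitution give σ_0 = 0, σ_1 = 108/41, σ_2 = 489/82, σ_3 = -1311/82, σ_4 = 0.
On [4, 6], with p_2(x) = a_2 + b_2·(x - 4) + c_2·(x - 4)² + d_2·(x - 4)³: c_2 = σ_2/2 = 489/164, d_2 = (σ_3 - σ_2)/(6h_2) = -75/41, b_2 = Δ_2 - h_2(2σ_2 + σ_3)/6 = 521/82.

-1.8293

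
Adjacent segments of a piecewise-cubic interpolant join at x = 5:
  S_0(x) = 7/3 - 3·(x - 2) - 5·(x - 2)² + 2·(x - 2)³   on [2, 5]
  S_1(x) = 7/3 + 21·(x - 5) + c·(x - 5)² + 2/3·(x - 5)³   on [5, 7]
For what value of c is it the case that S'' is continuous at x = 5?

S_0''(x) = -10 + 12·(x - 2), so S_0''(5) = 26. On the right, S_1''(5) = 2c, so c = 13.

13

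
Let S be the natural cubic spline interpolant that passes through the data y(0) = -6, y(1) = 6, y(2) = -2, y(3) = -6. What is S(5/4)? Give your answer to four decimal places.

5.2750

Let m_i = S''(x_i). Step sizes h_i = 1, 1, 1; slopes of the chords Δ_i = (y_(i+1) - y_i)/h_i = 12, -8, -4.
  1·m_0 + 4·m_1 + 1·m_2 = 6(Δ_1 - Δ_0) = -120
  1·m_1 + 4·m_2 + 1·m_3 = 6(Δ_2 - Δ_1) = 24
Natural end conditions: m_0 = m_3 = 0.
Hence m_0 = 0, m_1 = -168/5, m_2 = 72/5, m_3 = 0.
On [1, 2], S(x) = 6 + 4/5·(x - 1) - 84/5·(x - 1)² + 8·(x - 1)³.
With (x - 1) = 1/4: S(5/4) = 211/40.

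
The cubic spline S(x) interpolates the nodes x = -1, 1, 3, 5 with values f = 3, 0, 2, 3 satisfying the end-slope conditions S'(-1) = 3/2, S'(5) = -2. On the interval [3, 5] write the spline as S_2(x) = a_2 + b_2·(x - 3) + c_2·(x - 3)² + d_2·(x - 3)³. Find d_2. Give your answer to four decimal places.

-0.2667

With m_i denoting the second derivative at x_i, h_i = 2, 2, 2, and Δ_i = (y_(i+1) − y_i)/h_i = -3/2, 1, 1/2:
  2·m_0 + 8·m_1 + 2·m_2 = 6(Δ_1 - Δ_0) = 15
  2·m_1 + 8·m_2 + 2·m_3 = 6(Δ_2 - Δ_1) = -3
Clamped end conditions give two more equations: 2h_0·m_0 + h_0·m_1 = 6(Δ_0 - S'(-1)) = -18 and h_2·m_2 + 2h_2·m_3 = 6(S'(5) - Δ_2) = -15.
Solving: m_0 = -94/15, m_1 = 53/15, m_2 = -11/30, m_3 = -107/30.
On [3, 5], with S_2(x) = a_2 + b_2·(x - 3) + c_2·(x - 3)² + d_2·(x - 3)³: c_2 = m_2/2 = -11/60, d_2 = (m_3 - m_2)/(6h_2) = -4/15, b_2 = Δ_2 - h_2(2m_2 + m_3)/6 = 29/15.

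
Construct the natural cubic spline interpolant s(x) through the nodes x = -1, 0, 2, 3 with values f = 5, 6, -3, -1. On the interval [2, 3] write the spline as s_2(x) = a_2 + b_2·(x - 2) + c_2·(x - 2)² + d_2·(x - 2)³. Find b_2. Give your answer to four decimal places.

Write M_i for s''(x_i). With h_i = 1, 2, 1 and divided differences Δ_i = 1, -9/2, 2, the continuity of s' gives the tridiagonal system
  1·M_0 + 6·M_1 + 2·M_2 = 6(Δ_1 - Δ_0) = -33
  2·M_1 + 6·M_2 + 1·M_3 = 6(Δ_2 - Δ_1) = 39
Natural end conditions: M_0 = M_3 = 0.
Solving: M_0 = 0, M_1 = -69/8, M_2 = 75/8, M_3 = 0.
On [2, 3], with s_2(x) = a_2 + b_2·(x - 2) + c_2·(x - 2)² + d_2·(x - 2)³: c_2 = M_2/2 = 75/16, d_2 = (M_3 - M_2)/(6h_2) = -25/16, b_2 = Δ_2 - h_2(2M_2 + M_3)/6 = -9/8.

-1.1250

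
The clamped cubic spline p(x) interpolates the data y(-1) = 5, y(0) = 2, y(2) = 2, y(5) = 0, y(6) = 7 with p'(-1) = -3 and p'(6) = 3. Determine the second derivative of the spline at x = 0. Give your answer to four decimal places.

4.7928

Put M_i = p'' at the i-th knot. Here h = (1, 2, 3, 1) and Δ = (-3, 0, -2/3, 7), so the interior equations h_(i-1)·M_(i-1) + 2(h_(i-1)+h_i)·M_i + h_i·M_(i+1) = 6(Δ_i − Δ_(i-1)) read
  1·M_0 + 6·M_1 + 2·M_2 = 6(Δ_1 - Δ_0) = 18
  2·M_1 + 10·M_2 + 3·M_3 = 6(Δ_2 - Δ_1) = -4
  3·M_2 + 8·M_3 + 1·M_4 = 6(Δ_3 - Δ_2) = 46
Clamped end conditions give two more equations: 2h_0·M_0 + h_0·M_1 = 6(Δ_0 - p'(-1)) = 0 and h_3·M_3 + 2h_3·M_4 = 6(p'(6) - Δ_3) = -24.
Forward elimination and back-substitution give M_0 = -266/111, M_1 = 532/111, M_2 = -464/111, M_3 = 348/37, M_4 = -618/37.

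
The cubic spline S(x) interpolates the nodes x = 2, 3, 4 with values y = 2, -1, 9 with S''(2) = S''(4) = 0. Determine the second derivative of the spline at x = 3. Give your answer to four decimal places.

19.5000

Let σ_i = S''(x_i). Step sizes h_i = 1, 1; slopes of the chords Δ_i = (y_(i+1) - y_i)/h_i = -3, 10.
  1·σ_0 + 4·σ_1 + 1·σ_2 = 6(Δ_1 - Δ_0) = 78
Natural end conditions: σ_0 = σ_2 = 0.
Forward elimination and back-substitution give σ_0 = 0, σ_1 = 39/2, σ_2 = 0.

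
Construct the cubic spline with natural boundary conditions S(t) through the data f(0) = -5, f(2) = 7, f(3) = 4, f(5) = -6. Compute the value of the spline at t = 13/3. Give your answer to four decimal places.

Let M_i = S''(x_i). Step sizes h_i = 2, 1, 2; slopes of the chords Δ_i = (y_(i+1) - y_i)/h_i = 6, -3, -5.
  2·M_0 + 6·M_1 + 1·M_2 = 6(Δ_1 - Δ_0) = -54
  1·M_1 + 6·M_2 + 2·M_3 = 6(Δ_2 - Δ_1) = -12
Natural end conditions: M_0 = M_3 = 0.
Hence M_0 = 0, M_1 = -312/35, M_2 = -18/35, M_3 = 0.
On [3, 5], S(t) = 4 - 163/35·(t - 3) - 9/35·(t - 3)² + 3/70·(t - 3)³.
With (t - 3) = 4/3: S(13/3) = -808/315.

-2.5651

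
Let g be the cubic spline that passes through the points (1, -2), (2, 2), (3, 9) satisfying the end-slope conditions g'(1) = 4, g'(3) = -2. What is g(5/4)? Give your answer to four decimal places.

-1.1758

Let m_i = g''(x_i). Step sizes h_i = 1, 1; slopes of the chords Δ_i = (y_(i+1) - y_i)/h_i = 4, 7.
  1·m_0 + 4·m_1 + 1·m_2 = 6(Δ_1 - Δ_0) = 18
Clamped end conditions give two more equations: 2h_0·m_0 + h_0·m_1 = 6(Δ_0 - g'(1)) = 0 and h_1·m_1 + 2h_1·m_2 = 6(g'(3) - Δ_1) = -54.
Hence m_0 = -15/2, m_1 = 15, m_2 = -69/2.
On [1, 2], g(x) = -2 + 4·(x - 1) - 15/4·(x - 1)² + 15/4·(x - 1)³.
With (x - 1) = 1/4: g(5/4) = -301/256.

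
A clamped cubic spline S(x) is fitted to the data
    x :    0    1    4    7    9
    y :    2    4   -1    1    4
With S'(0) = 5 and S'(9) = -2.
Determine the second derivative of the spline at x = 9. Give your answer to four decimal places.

-5.8724

With M_i denoting the second derivative at x_i, h_i = 1, 3, 3, 2, and Δ_i = (y_(i+1) − y_i)/h_i = 2, -5/3, 2/3, 3/2:
  1·M_0 + 8·M_1 + 3·M_2 = 6(Δ_1 - Δ_0) = -22
  3·M_1 + 12·M_2 + 3·M_3 = 6(Δ_2 - Δ_1) = 14
  3·M_2 + 10·M_3 + 2·M_4 = 6(Δ_3 - Δ_2) = 5
Clamped end conditions give two more equations: 2h_0·M_0 + h_0·M_1 = 6(Δ_0 - S'(0)) = -18 and h_3·M_3 + 2h_3·M_4 = 6(S'(9) - Δ_3) = -21.
Solving: M_0 = -769/98, M_1 = -113/49, M_2 = 421/294, M_3 = 61/49, M_4 = -1151/196.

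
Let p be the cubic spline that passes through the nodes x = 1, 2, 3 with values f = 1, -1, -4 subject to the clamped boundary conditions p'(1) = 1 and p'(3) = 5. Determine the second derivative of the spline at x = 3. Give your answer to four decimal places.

Put M_i = p'' at the i-th knot. Here h = (1, 1) and Δ = (-2, -3), so the interior equations h_(i-1)·M_(i-1) + 2(h_(i-1)+h_i)·M_i + h_i·M_(i+1) = 6(Δ_i − Δ_(i-1)) read
  1·M_0 + 4·M_1 + 1·M_2 = 6(Δ_1 - Δ_0) = -6
Clamped end conditions give two more equations: 2h_0·M_0 + h_0·M_1 = 6(Δ_0 - p'(1)) = -18 and h_1·M_1 + 2h_1·M_2 = 6(p'(3) - Δ_1) = 48.
Hence M_0 = -11/2, M_1 = -7, M_2 = 55/2.

27.5000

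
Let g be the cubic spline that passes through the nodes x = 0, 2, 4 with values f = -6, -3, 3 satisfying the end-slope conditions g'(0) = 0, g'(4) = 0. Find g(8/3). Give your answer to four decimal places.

-0.4444

Let m_i = g''(x_i). Step sizes h_i = 2, 2; slopes of the chords Δ_i = (y_(i+1) - y_i)/h_i = 3/2, 3.
  2·m_0 + 8·m_1 + 2·m_2 = 6(Δ_1 - Δ_0) = 9
Clamped end conditions give two more equations: 2h_0·m_0 + h_0·m_1 = 6(Δ_0 - g'(0)) = 9 and h_1·m_1 + 2h_1·m_2 = 6(g'(4) - Δ_1) = -18.
Solving the tridiagonal system: m_0 = 9/8, m_1 = 9/4, m_2 = -45/8.
On [2, 4], g(x) = -3 + 27/8·(x - 2) + 9/8·(x - 2)² - 21/32·(x - 2)³.
With (x - 2) = 2/3: g(8/3) = -4/9.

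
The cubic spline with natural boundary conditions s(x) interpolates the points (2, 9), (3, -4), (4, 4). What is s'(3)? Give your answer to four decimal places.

-2.5000

With M_i denoting the second derivative at x_i, h_i = 1, 1, and Δ_i = (y_(i+1) − y_i)/h_i = -13, 8:
  1·M_0 + 4·M_1 + 1·M_2 = 6(Δ_1 - Δ_0) = 126
Natural end conditions: M_0 = M_2 = 0.
Hence M_0 = 0, M_1 = 63/2, M_2 = 0.
On [3, 4], s'(x) = b_1 + 2c_1·(x - 3) + 3d_1·(x - 3)² with b_1 = Δ_1 - h_1(2M_1 + M_2)/6 = -5/2, c_1 = M_1/2 = 63/4, d_1 = (M_2 - M_1)/(6h_1) = -21/4. So s'(3) = -5/2.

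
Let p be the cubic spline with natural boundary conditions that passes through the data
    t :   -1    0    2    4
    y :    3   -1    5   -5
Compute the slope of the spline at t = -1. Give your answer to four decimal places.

Write m_i for p''(x_i). With h_i = 1, 2, 2 and divided differences Δ_i = -4, 3, -5, the continuity of p' gives the tridiagonal system
  1·m_0 + 6·m_1 + 2·m_2 = 6(Δ_1 - Δ_0) = 42
  2·m_1 + 8·m_2 + 2·m_3 = 6(Δ_2 - Δ_1) = -48
Natural end conditions: m_0 = m_3 = 0.
Solving the tridiagonal system: m_0 = 0, m_1 = 108/11, m_2 = -93/11, m_3 = 0.
On [-1, 0], p'(t) = b_0 + 2c_0·(t + 1) + 3d_0·(t + 1)² with b_0 = Δ_0 - h_0(2m_0 + m_1)/6 = -62/11, c_0 = m_0/2 = 0, d_0 = (m_1 - m_0)/(6h_0) = 18/11. So p'(-1) = -62/11.

-5.6364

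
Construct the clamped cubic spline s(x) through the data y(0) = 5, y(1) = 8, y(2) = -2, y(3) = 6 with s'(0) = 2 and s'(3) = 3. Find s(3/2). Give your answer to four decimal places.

With m_i denoting the second derivative at x_i, h_i = 1, 1, 1, and Δ_i = (y_(i+1) − y_i)/h_i = 3, -10, 8:
  1·m_0 + 4·m_1 + 1·m_2 = 6(Δ_1 - Δ_0) = -78
  1·m_1 + 4·m_2 + 1·m_3 = 6(Δ_2 - Δ_1) = 108
Clamped end conditions give two more equations: 2h_0·m_0 + h_0·m_1 = 6(Δ_0 - s'(0)) = 6 and h_2·m_2 + 2h_2·m_3 = 6(s'(3) - Δ_2) = -30.
Solving: m_0 = 316/15, m_1 = -542/15, m_2 = 682/15, m_3 = -566/15.
On [1, 2], s(x) = 8 - 83/15·(x - 1) - 271/15·(x - 1)² + 68/5·(x - 1)³.
With (x - 1) = 1/2: s(3/2) = 29/12.

2.4167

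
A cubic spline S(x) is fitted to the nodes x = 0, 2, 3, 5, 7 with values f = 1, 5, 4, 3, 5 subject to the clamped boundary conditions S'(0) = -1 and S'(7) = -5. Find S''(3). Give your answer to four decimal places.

Let σ_i = S''(x_i). Step sizes h_i = 2, 1, 2, 2; slopes of the chords Δ_i = (y_(i+1) - y_i)/h_i = 2, -1, -1/2, 1.
  2·σ_0 + 6·σ_1 + 1·σ_2 = 6(Δ_1 - Δ_0) = -18
  1·σ_1 + 6·σ_2 + 2·σ_3 = 6(Δ_2 - Δ_1) = 3
  2·σ_2 + 8·σ_3 + 2·σ_4 = 6(Δ_3 - Δ_2) = 9
Clamped end conditions give two more equations: 2h_0·σ_0 + h_0·σ_1 = 6(Δ_0 - S'(0)) = 18 and h_3·σ_3 + 2h_3·σ_4 = 6(S'(7) - Δ_3) = -36.
Solving the tridiagonal system: σ_0 = 440/61, σ_1 = -331/61, σ_2 = 8/61, σ_3 = 233/61, σ_4 = -1331/122.

0.1311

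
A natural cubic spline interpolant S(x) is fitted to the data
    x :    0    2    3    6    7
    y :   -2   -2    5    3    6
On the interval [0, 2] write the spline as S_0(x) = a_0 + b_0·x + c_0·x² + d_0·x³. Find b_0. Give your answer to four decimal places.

-2.8406

Write M_i for S''(x_i). With h_i = 2, 1, 3, 1 and divided differences Δ_i = 0, 7, -2/3, 3, the continuity of S' gives the tridiagonal system
  2·M_0 + 6·M_1 + 1·M_2 = 6(Δ_1 - Δ_0) = 42
  1·M_1 + 8·M_2 + 3·M_3 = 6(Δ_2 - Δ_1) = -46
  3·M_2 + 8·M_3 + 1·M_4 = 6(Δ_3 - Δ_2) = 22
Natural end conditions: M_0 = M_4 = 0.
Solving the tridiagonal system: M_0 = 0, M_1 = 196/23, M_2 = -210/23, M_3 = 142/23, M_4 = 0.
On [0, 2], with S_0(x) = a_0 + b_0·x + c_0·x² + d_0·x³: c_0 = M_0/2 = 0, d_0 = (M_1 - M_0)/(6h_0) = 49/69, b_0 = Δ_0 - h_0(2M_0 + M_1)/6 = -196/69.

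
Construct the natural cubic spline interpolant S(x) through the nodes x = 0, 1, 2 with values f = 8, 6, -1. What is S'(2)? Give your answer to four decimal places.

-8.2500

Write M_i for S''(x_i). With h_i = 1, 1 and divided differences Δ_i = -2, -7, the continuity of S' gives the tridiagonal system
  1·M_0 + 4·M_1 + 1·M_2 = 6(Δ_1 - Δ_0) = -30
Natural end conditions: M_0 = M_2 = 0.
Forward elimination and back-substitution give M_0 = 0, M_1 = -15/2, M_2 = 0.
On [1, 2], S'(x) = b_1 + 2c_1·(x - 1) + 3d_1·(x - 1)² with b_1 = Δ_1 - h_1(2M_1 + M_2)/6 = -9/2, c_1 = M_1/2 = -15/4, d_1 = (M_2 - M_1)/(6h_1) = 5/4. So S'(2) = -33/4.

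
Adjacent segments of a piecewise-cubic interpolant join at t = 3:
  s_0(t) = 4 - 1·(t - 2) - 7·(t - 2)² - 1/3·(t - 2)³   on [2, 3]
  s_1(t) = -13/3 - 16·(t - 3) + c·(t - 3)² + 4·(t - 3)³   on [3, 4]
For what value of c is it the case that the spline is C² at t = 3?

-8

s_0''(t) = -14 - 2·(t - 2), so s_0''(3) = -16. On the right, s_1''(3) = 2c, so c = -8.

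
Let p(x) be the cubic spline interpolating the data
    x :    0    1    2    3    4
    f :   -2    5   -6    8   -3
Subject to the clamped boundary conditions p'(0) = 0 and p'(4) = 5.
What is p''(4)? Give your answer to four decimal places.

86.4286

Let m_i = p''(x_i). Step sizes h_i = 1, 1, 1, 1; slopes of the chords Δ_i = (y_(i+1) - y_i)/h_i = 7, -11, 14, -11.
  1·m_0 + 4·m_1 + 1·m_2 = 6(Δ_1 - Δ_0) = -108
  1·m_1 + 4·m_2 + 1·m_3 = 6(Δ_2 - Δ_1) = 150
  1·m_2 + 4·m_3 + 1·m_4 = 6(Δ_3 - Δ_2) = -150
Clamped end conditions give two more equations: 2h_0·m_0 + h_0·m_1 = 6(Δ_0 - p'(0)) = 42 and h_3·m_3 + 2h_3·m_4 = 6(p'(4) - Δ_3) = 96.
Hence m_0 = 347/7, m_1 = -400/7, m_2 = 71, m_3 = -538/7, m_4 = 605/7.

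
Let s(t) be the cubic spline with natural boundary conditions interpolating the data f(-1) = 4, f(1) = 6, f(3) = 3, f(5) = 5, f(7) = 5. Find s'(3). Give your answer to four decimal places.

-0.4375

Let M_i = s''(x_i). Step sizes h_i = 2, 2, 2, 2; slopes of the chords Δ_i = (y_(i+1) - y_i)/h_i = 1, -3/2, 1, 0.
  2·M_0 + 8·M_1 + 2·M_2 = 6(Δ_1 - Δ_0) = -15
  2·M_1 + 8·M_2 + 2·M_3 = 6(Δ_2 - Δ_1) = 15
  2·M_2 + 8·M_3 + 2·M_4 = 6(Δ_3 - Δ_2) = -6
Natural end conditions: M_0 = M_4 = 0.
Forward elimination and back-substitution give M_0 = 0, M_1 = -291/112, M_2 = 81/28, M_3 = -165/112, M_4 = 0.
On [3, 5], s'(t) = b_2 + 2c_2·(t - 3) + 3d_2·(t - 3)² with b_2 = Δ_2 - h_2(2M_2 + M_3)/6 = -7/16, c_2 = M_2/2 = 81/56, d_2 = (M_3 - M_2)/(6h_2) = -163/448. So s'(3) = -7/16.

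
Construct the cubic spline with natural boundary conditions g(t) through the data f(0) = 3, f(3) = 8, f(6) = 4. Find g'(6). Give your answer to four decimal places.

-2.0833

With M_i denoting the second derivative at x_i, h_i = 3, 3, and Δ_i = (y_(i+1) − y_i)/h_i = 5/3, -4/3:
  3·M_0 + 12·M_1 + 3·M_2 = 6(Δ_1 - Δ_0) = -18
Natural end conditions: M_0 = M_2 = 0.
Solving: M_0 = 0, M_1 = -3/2, M_2 = 0.
On [3, 6], g'(t) = b_1 + 2c_1·(t - 3) + 3d_1·(t - 3)² with b_1 = Δ_1 - h_1(2M_1 + M_2)/6 = 1/6, c_1 = M_1/2 = -3/4, d_1 = (M_2 - M_1)/(6h_1) = 1/12. So g'(6) = -25/12.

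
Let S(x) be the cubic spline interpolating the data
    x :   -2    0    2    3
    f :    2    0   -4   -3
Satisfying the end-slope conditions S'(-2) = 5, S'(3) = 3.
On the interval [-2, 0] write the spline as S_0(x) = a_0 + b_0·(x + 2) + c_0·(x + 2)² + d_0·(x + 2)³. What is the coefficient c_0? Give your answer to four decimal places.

-4.8043

Write m_i for S''(x_i). With h_i = 2, 2, 1 and divided differences Δ_i = -1, -2, 1, the continuity of S' gives the tridiagonal system
  2·m_0 + 8·m_1 + 2·m_2 = 6(Δ_1 - Δ_0) = -6
  2·m_1 + 6·m_2 + 1·m_3 = 6(Δ_2 - Δ_1) = 18
Clamped end conditions give two more equations: 2h_0·m_0 + h_0·m_1 = 6(Δ_0 - S'(-2)) = -36 and h_2·m_2 + 2h_2·m_3 = 6(S'(3) - Δ_2) = 12.
Hence m_0 = -221/23, m_1 = 28/23, m_2 = 40/23, m_3 = 118/23.
On [-2, 0], with S_0(x) = a_0 + b_0·(x + 2) + c_0·(x + 2)² + d_0·(x + 2)³: c_0 = m_0/2 = -221/46, d_0 = (m_1 - m_0)/(6h_0) = 83/92, b_0 = Δ_0 - h_0(2m_0 + m_1)/6 = 5.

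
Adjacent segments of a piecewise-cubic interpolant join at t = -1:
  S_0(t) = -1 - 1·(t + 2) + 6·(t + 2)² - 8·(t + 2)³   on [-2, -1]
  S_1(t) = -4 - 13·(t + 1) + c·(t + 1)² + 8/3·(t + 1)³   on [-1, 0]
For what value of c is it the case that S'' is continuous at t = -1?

-18

S_0''(t) = 12 - 48·(t + 2), so S_0''(-1) = -36. On the right, S_1''(-1) = 2c, so c = -18.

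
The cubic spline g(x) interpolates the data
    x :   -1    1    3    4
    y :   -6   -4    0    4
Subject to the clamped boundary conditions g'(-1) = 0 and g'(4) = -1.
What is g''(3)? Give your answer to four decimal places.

Put m_i = g'' at the i-th knot. Here h = (2, 2, 1) and Δ = (1, 2, 4), so the interior equations h_(i-1)·m_(i-1) + 2(h_(i-1)+h_i)·m_i + h_i·m_(i+1) = 6(Δ_i − Δ_(i-1)) read
  2·m_0 + 8·m_1 + 2·m_2 = 6(Δ_1 - Δ_0) = 6
  2·m_1 + 6·m_2 + 1·m_3 = 6(Δ_2 - Δ_1) = 12
Clamped end conditions give two more equations: 2h_0·m_0 + h_0·m_1 = 6(Δ_0 - g'(-1)) = 6 and h_2·m_2 + 2h_2·m_3 = 6(g'(4) - Δ_2) = -30.
Hence m_0 = 47/23, m_1 = -25/23, m_2 = 122/23, m_3 = -406/23.

5.3043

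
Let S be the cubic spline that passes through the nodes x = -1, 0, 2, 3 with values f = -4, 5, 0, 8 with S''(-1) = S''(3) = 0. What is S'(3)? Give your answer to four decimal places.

10.6875

Write σ_i for S''(x_i). With h_i = 1, 2, 1 and divided differences Δ_i = 9, -5/2, 8, the continuity of S' gives the tridiagonal system
  1·σ_0 + 6·σ_1 + 2·σ_2 = 6(Δ_1 - Δ_0) = -69
  2·σ_1 + 6·σ_2 + 1·σ_3 = 6(Δ_2 - Δ_1) = 63
Natural end conditions: σ_0 = σ_3 = 0.
Forward elimination and back-substitution give σ_0 = 0, σ_1 = -135/8, σ_2 = 129/8, σ_3 = 0.
On [2, 3], S'(x) = b_2 + 2c_2·(x - 2) + 3d_2·(x - 2)² with b_2 = Δ_2 - h_2(2σ_2 + σ_3)/6 = 21/8, c_2 = σ_2/2 = 129/16, d_2 = (σ_3 - σ_2)/(6h_2) = -43/16. So S'(3) = 171/16.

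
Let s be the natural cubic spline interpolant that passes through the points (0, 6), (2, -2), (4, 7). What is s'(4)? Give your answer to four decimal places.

6.6250

Write M_i for s''(x_i). With h_i = 2, 2 and divided differences Δ_i = -4, 9/2, the continuity of s' gives the tridiagonal system
  2·M_0 + 8·M_1 + 2·M_2 = 6(Δ_1 - Δ_0) = 51
Natural end conditions: M_0 = M_2 = 0.
Solving: M_0 = 0, M_1 = 51/8, M_2 = 0.
On [2, 4], s'(x) = b_1 + 2c_1·(x - 2) + 3d_1·(x - 2)² with b_1 = Δ_1 - h_1(2M_1 + M_2)/6 = 1/4, c_1 = M_1/2 = 51/16, d_1 = (M_2 - M_1)/(6h_1) = -17/32. So s'(4) = 53/8.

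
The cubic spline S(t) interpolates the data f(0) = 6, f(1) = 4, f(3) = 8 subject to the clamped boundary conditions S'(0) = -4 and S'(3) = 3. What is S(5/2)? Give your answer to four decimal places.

With m_i denoting the second derivative at x_i, h_i = 1, 2, and Δ_i = (y_(i+1) − y_i)/h_i = -2, 2:
  1·m_0 + 6·m_1 + 2·m_2 = 6(Δ_1 - Δ_0) = 24
Clamped end conditions give two more equations: 2h_0·m_0 + h_0·m_1 = 6(Δ_0 - S'(0)) = 12 and h_1·m_1 + 2h_1·m_2 = 6(S'(3) - Δ_1) = 6.
Solving: m_0 = 13/3, m_1 = 10/3, m_2 = -1/6.
On [1, 3], S(t) = 4 - 1/6·(t - 1) + 5/3·(t - 1)² - 7/24·(t - 1)³.
With (t - 1) = 3/2: S(5/2) = 417/64.

6.5156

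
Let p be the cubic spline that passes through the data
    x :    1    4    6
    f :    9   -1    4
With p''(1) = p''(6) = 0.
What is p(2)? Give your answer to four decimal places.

4.1111

With M_i denoting the second derivative at x_i, h_i = 3, 2, and Δ_i = (y_(i+1) − y_i)/h_i = -10/3, 5/2:
  3·M_0 + 10·M_1 + 2·M_2 = 6(Δ_1 - Δ_0) = 35
Natural end conditions: M_0 = M_2 = 0.
Hence M_0 = 0, M_1 = 7/2, M_2 = 0.
On [1, 4], p(x) = 9 - 61/12·(x - 1) + 0·(x - 1)² + 7/36·(x - 1)³.
With (x - 1) = 1: p(2) = 37/9.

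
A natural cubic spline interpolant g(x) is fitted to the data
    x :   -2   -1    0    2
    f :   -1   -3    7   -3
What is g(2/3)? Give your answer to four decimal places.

Write M_i for g''(x_i). With h_i = 1, 1, 2 and divided differences Δ_i = -2, 10, -5, the continuity of g' gives the tridiagonal system
  1·M_0 + 4·M_1 + 1·M_2 = 6(Δ_1 - Δ_0) = 72
  1·M_1 + 6·M_2 + 2·M_3 = 6(Δ_2 - Δ_1) = -90
Natural end conditions: M_0 = M_3 = 0.
Solving: M_0 = 0, M_1 = 522/23, M_2 = -432/23, M_3 = 0.
On [0, 2], g(x) = 7 + 173/23·x - 216/23·x² + 36/23·x³.
With x = 2/3: g(2/3) = 191/23.

8.3043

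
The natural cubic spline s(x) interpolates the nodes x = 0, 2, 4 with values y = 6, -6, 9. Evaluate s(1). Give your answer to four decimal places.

Write σ_i for s''(x_i). With h_i = 2, 2 and divided differences Δ_i = -6, 15/2, the continuity of s' gives the tridiagonal system
  2·σ_0 + 8·σ_1 + 2·σ_2 = 6(Δ_1 - Δ_0) = 81
Natural end conditions: σ_0 = σ_2 = 0.
Forward elimination and back-substitution give σ_0 = 0, σ_1 = 81/8, σ_2 = 0.
On [0, 2], s(x) = 6 - 75/8·x + 0·x² + 27/32·x³.
With x = 1: s(1) = -81/32.

-2.5313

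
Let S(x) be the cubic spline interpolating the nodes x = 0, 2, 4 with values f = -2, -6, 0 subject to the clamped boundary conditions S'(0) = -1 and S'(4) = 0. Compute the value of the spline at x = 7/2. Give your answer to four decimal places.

Let m_i = S''(x_i). Step sizes h_i = 2, 2; slopes of the chords Δ_i = (y_(i+1) - y_i)/h_i = -2, 3.
  2·m_0 + 8·m_1 + 2·m_2 = 6(Δ_1 - Δ_0) = 30
Clamped end conditions give two more equations: 2h_0·m_0 + h_0·m_1 = 6(Δ_0 - S'(0)) = -6 and h_1·m_1 + 2h_1·m_2 = 6(S'(4) - Δ_1) = -18.
Hence m_0 = -5, m_1 = 7, m_2 = -8.
On [2, 4], S(x) = -6 + 1·(x - 2) + 7/2·(x - 2)² - 5/4·(x - 2)³.
With (x - 2) = 3/2: S(7/2) = -27/32.

-0.8438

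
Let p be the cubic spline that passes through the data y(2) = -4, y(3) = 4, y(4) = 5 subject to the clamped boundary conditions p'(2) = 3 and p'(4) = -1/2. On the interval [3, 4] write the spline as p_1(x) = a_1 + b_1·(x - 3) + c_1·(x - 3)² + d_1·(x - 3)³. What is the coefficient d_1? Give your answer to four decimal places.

With m_i denoting the second derivative at x_i, h_i = 1, 1, and Δ_i = (y_(i+1) − y_i)/h_i = 8, 1:
  1·m_0 + 4·m_1 + 1·m_2 = 6(Δ_1 - Δ_0) = -42
Clamped end conditions give two more equations: 2h_0·m_0 + h_0·m_1 = 6(Δ_0 - p'(2)) = 30 and h_1·m_1 + 2h_1·m_2 = 6(p'(4) - Δ_1) = -9.
Solving the tridiagonal system: m_0 = 95/4, m_1 = -35/2, m_2 = 17/4.
On [3, 4], with p_1(x) = a_1 + b_1·(x - 3) + c_1·(x - 3)² + d_1·(x - 3)³: c_1 = m_1/2 = -35/4, d_1 = (m_2 - m_1)/(6h_1) = 29/8, b_1 = Δ_1 - h_1(2m_1 + m_2)/6 = 49/8.

3.6250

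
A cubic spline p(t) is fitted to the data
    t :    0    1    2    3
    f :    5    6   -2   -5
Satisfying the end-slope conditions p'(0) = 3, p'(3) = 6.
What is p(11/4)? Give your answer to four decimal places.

-5.7875

With m_i denoting the second derivative at x_i, h_i = 1, 1, 1, and Δ_i = (y_(i+1) − y_i)/h_i = 1, -8, -3:
  1·m_0 + 4·m_1 + 1·m_2 = 6(Δ_1 - Δ_0) = -54
  1·m_1 + 4·m_2 + 1·m_3 = 6(Δ_2 - Δ_1) = 30
Clamped end conditions give two more equations: 2h_0·m_0 + h_0·m_1 = 6(Δ_0 - p'(0)) = -12 and h_2·m_2 + 2h_2·m_3 = 6(p'(3) - Δ_2) = 54.
Solving the tridiagonal system: m_0 = 8/5, m_1 = -76/5, m_2 = 26/5, m_3 = 122/5.
On [2, 3], p(t) = -2 - 44/5·(t - 2) + 13/5·(t - 2)² + 16/5·(t - 2)³.
With (t - 2) = 3/4: p(11/4) = -463/80.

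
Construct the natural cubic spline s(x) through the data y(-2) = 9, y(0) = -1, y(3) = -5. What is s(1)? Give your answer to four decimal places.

-3.5556

Put m_i = s'' at the i-th knot. Here h = (2, 3) and Δ = (-5, -4/3), so the interior equations h_(i-1)·m_(i-1) + 2(h_(i-1)+h_i)·m_i + h_i·m_(i+1) = 6(Δ_i − Δ_(i-1)) read
  2·m_0 + 10·m_1 + 3·m_2 = 6(Δ_1 - Δ_0) = 22
Natural end conditions: m_0 = m_2 = 0.
Hence m_0 = 0, m_1 = 11/5, m_2 = 0.
On [0, 3], s(x) = -1 - 53/15·x + 11/10·x² - 11/90·x³.
With x = 1: s(1) = -32/9.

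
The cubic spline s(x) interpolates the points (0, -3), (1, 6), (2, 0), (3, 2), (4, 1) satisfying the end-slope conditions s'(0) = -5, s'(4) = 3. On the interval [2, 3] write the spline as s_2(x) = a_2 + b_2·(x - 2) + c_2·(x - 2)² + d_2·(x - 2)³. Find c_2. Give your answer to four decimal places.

13.7500

Let m_i = s''(x_i). Step sizes h_i = 1, 1, 1, 1; slopes of the chords Δ_i = (y_(i+1) - y_i)/h_i = 9, -6, 2, -1.
  1·m_0 + 4·m_1 + 1·m_2 = 6(Δ_1 - Δ_0) = -90
  1·m_1 + 4·m_2 + 1·m_3 = 6(Δ_2 - Δ_1) = 48
  1·m_2 + 4·m_3 + 1·m_4 = 6(Δ_3 - Δ_2) = -18
Clamped end conditions give two more equations: 2h_0·m_0 + h_0·m_1 = 6(Δ_0 - s'(0)) = 84 and h_3·m_3 + 2h_3·m_4 = 6(s'(4) - Δ_3) = 24.
Hence m_0 = 907/14, m_1 = -319/7, m_2 = 55/2, m_3 = -115/7, m_4 = 283/14.
On [2, 3], with s_2(x) = a_2 + b_2·(x - 2) + c_2·(x - 2)² + d_2·(x - 2)³: c_2 = m_2/2 = 55/4, d_2 = (m_3 - m_2)/(6h_2) = -205/28, b_2 = Δ_2 - h_2(2m_2 + m_3)/6 = -31/7.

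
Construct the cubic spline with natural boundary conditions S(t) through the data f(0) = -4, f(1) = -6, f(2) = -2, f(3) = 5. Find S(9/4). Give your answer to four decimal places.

Let σ_i = S''(x_i). Step sizes h_i = 1, 1, 1; slopes of the chords Δ_i = (y_(i+1) - y_i)/h_i = -2, 4, 7.
  1·σ_0 + 4·σ_1 + 1·σ_2 = 6(Δ_1 - Δ_0) = 36
  1·σ_1 + 4·σ_2 + 1·σ_3 = 6(Δ_2 - Δ_1) = 18
Natural end conditions: σ_0 = σ_3 = 0.
Solving: σ_0 = 0, σ_1 = 42/5, σ_2 = 12/5, σ_3 = 0.
On [2, 3], S(t) = -2 + 31/5·(t - 2) + 6/5·(t - 2)² - 2/5·(t - 2)³.
With (t - 2) = 1/4: S(9/4) = -61/160.

-0.3813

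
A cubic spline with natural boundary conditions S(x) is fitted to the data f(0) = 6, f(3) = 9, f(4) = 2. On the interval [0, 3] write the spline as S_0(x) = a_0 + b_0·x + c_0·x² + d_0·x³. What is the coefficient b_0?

Write m_i for S''(x_i). With h_i = 3, 1 and divided differences Δ_i = 1, -7, the continuity of S' gives the tridiagonal system
  3·m_0 + 8·m_1 + 1·m_2 = 6(Δ_1 - Δ_0) = -48
Natural end conditions: m_0 = m_2 = 0.
Forward elimination and back-substitution give m_0 = 0, m_1 = -6, m_2 = 0.
On [0, 3], with S_0(x) = a_0 + b_0·x + c_0·x² + d_0·x³: c_0 = m_0/2 = 0, d_0 = (m_1 - m_0)/(6h_0) = -1/3, b_0 = Δ_0 - h_0(2m_0 + m_1)/6 = 4.

4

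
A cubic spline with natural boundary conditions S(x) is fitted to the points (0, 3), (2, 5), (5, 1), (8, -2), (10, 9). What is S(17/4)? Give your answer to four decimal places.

Write M_i for S''(x_i). With h_i = 2, 3, 3, 2 and divided differences Δ_i = 1, -4/3, -1, 11/2, the continuity of S' gives the tridiagonal system
  2·M_0 + 10·M_1 + 3·M_2 = 6(Δ_1 - Δ_0) = -14
  3·M_1 + 12·M_2 + 3·M_3 = 6(Δ_2 - Δ_1) = 2
  3·M_2 + 10·M_3 + 2·M_4 = 6(Δ_3 - Δ_2) = 39
Natural end conditions: M_0 = M_4 = 0.
Solving: M_0 = 0, M_1 = -421/340, M_2 = -55/102, M_3 = 1381/340, M_4 = 0.
On [2, 5], S(x) = 5 + 89/510·(x - 2) - 421/680·(x - 2)² + 713/18360·(x - 2)³.
With (x - 2) = 9/4: S(17/4) = 23507/8704.

2.7007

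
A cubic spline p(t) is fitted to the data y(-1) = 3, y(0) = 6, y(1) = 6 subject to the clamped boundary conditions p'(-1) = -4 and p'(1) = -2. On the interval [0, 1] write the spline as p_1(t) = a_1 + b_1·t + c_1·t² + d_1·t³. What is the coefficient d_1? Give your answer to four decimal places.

1.7500

Let m_i = p''(x_i). Step sizes h_i = 1, 1; slopes of the chords Δ_i = (y_(i+1) - y_i)/h_i = 3, 0.
  1·m_0 + 4·m_1 + 1·m_2 = 6(Δ_1 - Δ_0) = -18
Clamped end conditions give two more equations: 2h_0·m_0 + h_0·m_1 = 6(Δ_0 - p'(-1)) = 42 and h_1·m_1 + 2h_1·m_2 = 6(p'(1) - Δ_1) = -12.
Hence m_0 = 53/2, m_1 = -11, m_2 = -1/2.
On [0, 1], with p_1(t) = a_1 + b_1·t + c_1·t² + d_1·t³: c_1 = m_1/2 = -11/2, d_1 = (m_2 - m_1)/(6h_1) = 7/4, b_1 = Δ_1 - h_1(2m_1 + m_2)/6 = 15/4.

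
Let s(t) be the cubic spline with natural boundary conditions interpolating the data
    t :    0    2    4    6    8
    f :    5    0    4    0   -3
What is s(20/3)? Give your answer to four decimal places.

-1.3704

Put m_i = s'' at the i-th knot. Here h = (2, 2, 2, 2) and Δ = (-5/2, 2, -2, -3/2), so the interior equations h_(i-1)·m_(i-1) + 2(h_(i-1)+h_i)·m_i + h_i·m_(i+1) = 6(Δ_i − Δ_(i-1)) read
  2·m_0 + 8·m_1 + 2·m_2 = 6(Δ_1 - Δ_0) = 27
  2·m_1 + 8·m_2 + 2·m_3 = 6(Δ_2 - Δ_1) = -24
  2·m_2 + 8·m_3 + 2·m_4 = 6(Δ_3 - Δ_2) = 3
Natural end conditions: m_0 = m_4 = 0.
Solving: m_0 = 0, m_1 = 9/2, m_2 = -9/2, m_3 = 3/2, m_4 = 0.
On [6, 8], s(t) = 0 - 5/2·(t - 6) + 3/4·(t - 6)² - 1/8·(t - 6)³.
With (t - 6) = 2/3: s(20/3) = -37/27.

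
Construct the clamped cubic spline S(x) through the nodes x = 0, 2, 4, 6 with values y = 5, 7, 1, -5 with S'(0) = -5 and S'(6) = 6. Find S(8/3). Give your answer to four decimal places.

6.7778

Put m_i = S'' at the i-th knot. Here h = (2, 2, 2) and Δ = (1, -3, -3), so the interior equations h_(i-1)·m_(i-1) + 2(h_(i-1)+h_i)·m_i + h_i·m_(i+1) = 6(Δ_i − Δ_(i-1)) read
  2·m_0 + 8·m_1 + 2·m_2 = 6(Δ_1 - Δ_0) = -24
  2·m_1 + 8·m_2 + 2·m_3 = 6(Δ_2 - Δ_1) = 0
Clamped end conditions give two more equations: 2h_0·m_0 + h_0·m_1 = 6(Δ_0 - S'(0)) = 36 and h_2·m_2 + 2h_2·m_3 = 6(S'(6) - Δ_2) = 54.
Hence m_0 = 35/3, m_1 = -16/3, m_2 = -7/3, m_3 = 44/3.
On [2, 4], S(x) = 7 + 4/3·(x - 2) - 8/3·(x - 2)² + 1/4·(x - 2)³.
With (x - 2) = 2/3: S(8/3) = 61/9.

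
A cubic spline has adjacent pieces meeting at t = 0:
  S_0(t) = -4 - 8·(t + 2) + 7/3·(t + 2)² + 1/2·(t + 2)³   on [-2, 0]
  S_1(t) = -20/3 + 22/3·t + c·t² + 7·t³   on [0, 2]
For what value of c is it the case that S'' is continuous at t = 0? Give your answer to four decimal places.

5.3333

S_0''(t) = 14/3 + 3·(t + 2), so S_0''(0) = 32/3. On the right, S_1''(0) = 2c, so c = 16/3.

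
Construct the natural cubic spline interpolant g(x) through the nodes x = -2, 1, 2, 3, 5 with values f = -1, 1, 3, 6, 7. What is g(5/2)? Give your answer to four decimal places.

4.5509

With M_i denoting the second derivative at x_i, h_i = 3, 1, 1, 2, and Δ_i = (y_(i+1) − y_i)/h_i = 2/3, 2, 3, 1/2:
  3·M_0 + 8·M_1 + 1·M_2 = 6(Δ_1 - Δ_0) = 8
  1·M_1 + 4·M_2 + 1·M_3 = 6(Δ_2 - Δ_1) = 6
  1·M_2 + 6·M_3 + 2·M_4 = 6(Δ_3 - Δ_2) = -15
Natural end conditions: M_0 = M_4 = 0.
Solving: M_0 = 0, M_1 = 133/178, M_2 = 180/89, M_3 = -505/178, M_4 = 0.
On [2, 3], g(x) = 3 + 2989/1068·(x - 2) + 90/89·(x - 2)² - 865/1068·(x - 2)³.
With (x - 2) = 1/2: g(5/2) = 12961/2848.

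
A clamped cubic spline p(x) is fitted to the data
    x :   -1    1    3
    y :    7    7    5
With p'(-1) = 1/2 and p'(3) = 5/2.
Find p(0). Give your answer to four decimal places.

Put M_i = p'' at the i-th knot. Here h = (2, 2) and Δ = (0, -1), so the interior equations h_(i-1)·M_(i-1) + 2(h_(i-1)+h_i)·M_i + h_i·M_(i+1) = 6(Δ_i − Δ_(i-1)) read
  2·M_0 + 8·M_1 + 2·M_2 = 6(Δ_1 - Δ_0) = -6
Clamped end conditions give two more equations: 2h_0·M_0 + h_0·M_1 = 6(Δ_0 - p'(-1)) = -3 and h_1·M_1 + 2h_1·M_2 = 6(p'(3) - Δ_1) = 21.
Solving: M_0 = 1/2, M_1 = -5/2, M_2 = 13/2.
On [-1, 1], p(x) = 7 + 1/2·(x + 1) + 1/4·(x + 1)² - 1/4·(x + 1)³.
With (x + 1) = 1: p(0) = 15/2.

7.5000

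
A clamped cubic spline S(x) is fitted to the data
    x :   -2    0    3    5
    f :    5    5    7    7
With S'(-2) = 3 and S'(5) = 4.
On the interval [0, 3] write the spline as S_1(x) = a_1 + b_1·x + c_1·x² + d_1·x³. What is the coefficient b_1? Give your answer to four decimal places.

Put M_i = S'' at the i-th knot. Here h = (2, 3, 2) and Δ = (0, 2/3, 0), so the interior equations h_(i-1)·M_(i-1) + 2(h_(i-1)+h_i)·M_i + h_i·M_(i+1) = 6(Δ_i − Δ_(i-1)) read
  2·M_0 + 10·M_1 + 3·M_2 = 6(Δ_1 - Δ_0) = 4
  3·M_1 + 10·M_2 + 2·M_3 = 6(Δ_2 - Δ_1) = -4
Clamped end conditions give two more equations: 2h_0·M_0 + h_0·M_1 = 6(Δ_0 - S'(-2)) = -18 and h_2·M_2 + 2h_2·M_3 = 6(S'(5) - Δ_2) = 24.
Hence M_0 = -271/48, M_1 = 55/24, M_2 = -61/24, M_3 = 349/48.
On [0, 3], with S_1(x) = a_1 + b_1·x + c_1·x² + d_1·x³: c_1 = M_1/2 = 55/48, d_1 = (M_2 - M_1)/(6h_1) = -29/108, b_1 = Δ_1 - h_1(2M_1 + M_2)/6 = -17/48.

-0.3542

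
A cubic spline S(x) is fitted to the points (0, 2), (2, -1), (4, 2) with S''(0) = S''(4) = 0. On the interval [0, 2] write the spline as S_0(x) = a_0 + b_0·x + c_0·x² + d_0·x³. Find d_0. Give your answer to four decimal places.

Let m_i = S''(x_i). Step sizes h_i = 2, 2; slopes of the chords Δ_i = (y_(i+1) - y_i)/h_i = -3/2, 3/2.
  2·m_0 + 8·m_1 + 2·m_2 = 6(Δ_1 - Δ_0) = 18
Natural end conditions: m_0 = m_2 = 0.
Forward elimination and back-substitution give m_0 = 0, m_1 = 9/4, m_2 = 0.
On [0, 2], with S_0(x) = a_0 + b_0·x + c_0·x² + d_0·x³: c_0 = m_0/2 = 0, d_0 = (m_1 - m_0)/(6h_0) = 3/16, b_0 = Δ_0 - h_0(2m_0 + m_1)/6 = -9/4.

0.1875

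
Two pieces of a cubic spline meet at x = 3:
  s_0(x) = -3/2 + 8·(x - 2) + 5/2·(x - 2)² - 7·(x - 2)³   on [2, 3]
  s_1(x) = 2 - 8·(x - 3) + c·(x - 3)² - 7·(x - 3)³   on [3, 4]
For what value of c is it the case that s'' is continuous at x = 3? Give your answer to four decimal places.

-18.5000

s_0''(x) = 5 - 42·(x - 2), so s_0''(3) = -37. On the right, s_1''(3) = 2c, so c = -37/2.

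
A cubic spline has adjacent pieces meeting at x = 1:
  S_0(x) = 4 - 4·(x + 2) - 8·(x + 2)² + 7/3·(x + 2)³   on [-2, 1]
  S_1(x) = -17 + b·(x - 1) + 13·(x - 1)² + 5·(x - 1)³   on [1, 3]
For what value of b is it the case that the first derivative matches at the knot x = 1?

S_0'(x) = -4 - 16·(x + 2) + 7·(x + 2)², so S_0'(1) = 11. On the right, S_1'(1) = b, so b = 11.

11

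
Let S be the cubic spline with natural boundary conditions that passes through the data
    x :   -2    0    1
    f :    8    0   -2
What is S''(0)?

Let m_i = S''(x_i). Step sizes h_i = 2, 1; slopes of the chords Δ_i = (y_(i+1) - y_i)/h_i = -4, -2.
  2·m_0 + 6·m_1 + 1·m_2 = 6(Δ_1 - Δ_0) = 12
Natural end conditions: m_0 = m_2 = 0.
Forward elimination and back-substitution give m_0 = 0, m_1 = 2, m_2 = 0.

2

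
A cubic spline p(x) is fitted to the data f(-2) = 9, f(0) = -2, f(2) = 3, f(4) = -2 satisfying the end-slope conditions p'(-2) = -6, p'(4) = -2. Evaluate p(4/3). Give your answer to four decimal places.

Put M_i = p'' at the i-th knot. Here h = (2, 2, 2) and Δ = (-11/2, 5/2, -5/2), so the interior equations h_(i-1)·M_(i-1) + 2(h_(i-1)+h_i)·M_i + h_i·M_(i+1) = 6(Δ_i − Δ_(i-1)) read
  2·M_0 + 8·M_1 + 2·M_2 = 6(Δ_1 - Δ_0) = 48
  2·M_1 + 8·M_2 + 2·M_3 = 6(Δ_2 - Δ_1) = -30
Clamped end conditions give two more equations: 2h_0·M_0 + h_0·M_1 = 6(Δ_0 - p'(-2)) = 3 and h_2·M_2 + 2h_2·M_3 = 6(p'(4) - Δ_2) = 3.
Hence M_0 = -107/30, M_1 = 259/30, M_2 = -209/30, M_3 = 127/30.
On [0, 2], p(x) = -2 - 14/15·x + 259/60·x² - 13/10·x³.
With x = 4/3: p(4/3) = 182/135.

1.3481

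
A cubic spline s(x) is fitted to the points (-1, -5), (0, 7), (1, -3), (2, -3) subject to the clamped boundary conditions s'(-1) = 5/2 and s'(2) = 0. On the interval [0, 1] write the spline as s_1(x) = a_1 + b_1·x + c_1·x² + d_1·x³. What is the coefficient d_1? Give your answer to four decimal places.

14.7000

With m_i denoting the second derivative at x_i, h_i = 1, 1, 1, and Δ_i = (y_(i+1) − y_i)/h_i = 12, -10, 0:
  1·m_0 + 4·m_1 + 1·m_2 = 6(Δ_1 - Δ_0) = -132
  1·m_1 + 4·m_2 + 1·m_3 = 6(Δ_2 - Δ_1) = 60
Clamped end conditions give two more equations: 2h_0·m_0 + h_0·m_1 = 6(Δ_0 - s'(-1)) = 57 and h_2·m_2 + 2h_2·m_3 = 6(s'(2) - Δ_2) = 0.
Solving the tridiagonal system: m_0 = 842/15, m_1 = -829/15, m_2 = 494/15, m_3 = -247/15.
On [0, 1], with s_1(x) = a_1 + b_1·x + c_1·x² + d_1·x³: c_1 = m_1/2 = -829/30, d_1 = (m_2 - m_1)/(6h_1) = 147/10, b_1 = Δ_1 - h_1(2m_1 + m_2)/6 = 44/15.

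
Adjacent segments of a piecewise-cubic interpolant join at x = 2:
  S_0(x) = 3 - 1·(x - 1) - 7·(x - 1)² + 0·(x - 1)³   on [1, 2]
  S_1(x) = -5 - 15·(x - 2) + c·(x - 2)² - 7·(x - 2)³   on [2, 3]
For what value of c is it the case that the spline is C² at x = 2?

S_0''(x) = -14 + 0·(x - 1), so S_0''(2) = -14. On the right, S_1''(2) = 2c, so c = -7.

-7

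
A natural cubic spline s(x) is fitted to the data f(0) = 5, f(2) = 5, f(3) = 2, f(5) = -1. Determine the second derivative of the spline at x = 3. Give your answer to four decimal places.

With m_i denoting the second derivative at x_i, h_i = 2, 1, 2, and Δ_i = (y_(i+1) − y_i)/h_i = 0, -3, -3/2:
  2·m_0 + 6·m_1 + 1·m_2 = 6(Δ_1 - Δ_0) = -18
  1·m_1 + 6·m_2 + 2·m_3 = 6(Δ_2 - Δ_1) = 9
Natural end conditions: m_0 = m_3 = 0.
Solving the tridiagonal system: m_0 = 0, m_1 = -117/35, m_2 = 72/35, m_3 = 0.

2.0571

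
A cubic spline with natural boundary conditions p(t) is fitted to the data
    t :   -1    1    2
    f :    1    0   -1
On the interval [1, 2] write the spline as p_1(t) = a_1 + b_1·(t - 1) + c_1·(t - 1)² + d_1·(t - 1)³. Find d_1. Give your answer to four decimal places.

With M_i denoting the second derivative at x_i, h_i = 2, 1, and Δ_i = (y_(i+1) − y_i)/h_i = -1/2, -1:
  2·M_0 + 6·M_1 + 1·M_2 = 6(Δ_1 - Δ_0) = -3
Natural end conditions: M_0 = M_2 = 0.
Hence M_0 = 0, M_1 = -1/2, M_2 = 0.
On [1, 2], with p_1(t) = a_1 + b_1·(t - 1) + c_1·(t - 1)² + d_1·(t - 1)³: c_1 = M_1/2 = -1/4, d_1 = (M_2 - M_1)/(6h_1) = 1/12, b_1 = Δ_1 - h_1(2M_1 + M_2)/6 = -5/6.

0.0833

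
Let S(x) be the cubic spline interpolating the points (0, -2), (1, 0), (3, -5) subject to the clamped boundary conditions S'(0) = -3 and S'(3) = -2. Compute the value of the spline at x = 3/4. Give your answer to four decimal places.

Let m_i = S''(x_i). Step sizes h_i = 1, 2; slopes of the chords Δ_i = (y_(i+1) - y_i)/h_i = 2, -5/2.
  1·m_0 + 6·m_1 + 2·m_2 = 6(Δ_1 - Δ_0) = -27
Clamped end conditions give two more equations: 2h_0·m_0 + h_0·m_1 = 6(Δ_0 - S'(0)) = 30 and h_1·m_1 + 2h_1·m_2 = 6(S'(3) - Δ_1) = 3.
Forward elimination and back-substitution give m_0 = 119/6, m_1 = -29/3, m_2 = 67/12.
On [0, 1], S(x) = -2 - 3·x + 119/12·x² - 59/12·x³.
With x = 3/4: S(3/4) = -191/256.

-0.7461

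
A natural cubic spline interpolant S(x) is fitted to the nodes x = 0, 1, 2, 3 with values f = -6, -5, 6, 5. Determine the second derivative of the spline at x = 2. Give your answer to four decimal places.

-23.2000

Write M_i for S''(x_i). With h_i = 1, 1, 1 and divided differences Δ_i = 1, 11, -1, the continuity of S' gives the tridiagonal system
  1·M_0 + 4·M_1 + 1·M_2 = 6(Δ_1 - Δ_0) = 60
  1·M_1 + 4·M_2 + 1·M_3 = 6(Δ_2 - Δ_1) = -72
Natural end conditions: M_0 = M_3 = 0.
Forward elimination and back-substitution give M_0 = 0, M_1 = 104/5, M_2 = -116/5, M_3 = 0.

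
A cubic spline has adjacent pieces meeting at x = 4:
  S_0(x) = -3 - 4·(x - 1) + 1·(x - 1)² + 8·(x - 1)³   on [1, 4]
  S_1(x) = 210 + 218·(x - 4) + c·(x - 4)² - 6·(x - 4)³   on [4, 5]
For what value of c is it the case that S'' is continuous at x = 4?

S_0''(x) = 2 + 48·(x - 1), so S_0''(4) = 146. On the right, S_1''(4) = 2c, so c = 73.

73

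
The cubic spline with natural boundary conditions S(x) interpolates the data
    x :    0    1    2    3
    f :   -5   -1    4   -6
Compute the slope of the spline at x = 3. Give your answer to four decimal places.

-14.0667

Put m_i = S'' at the i-th knot. Here h = (1, 1, 1) and Δ = (4, 5, -10), so the interior equations h_(i-1)·m_(i-1) + 2(h_(i-1)+h_i)·m_i + h_i·m_(i+1) = 6(Δ_i − Δ_(i-1)) read
  1·m_0 + 4·m_1 + 1·m_2 = 6(Δ_1 - Δ_0) = 6
  1·m_1 + 4·m_2 + 1·m_3 = 6(Δ_2 - Δ_1) = -90
Natural end conditions: m_0 = m_3 = 0.
Forward elimination and back-substitution give m_0 = 0, m_1 = 38/5, m_2 = -122/5, m_3 = 0.
On [2, 3], S'(x) = b_2 + 2c_2·(x - 2) + 3d_2·(x - 2)² with b_2 = Δ_2 - h_2(2m_2 + m_3)/6 = -28/15, c_2 = m_2/2 = -61/5, d_2 = (m_3 - m_2)/(6h_2) = 61/15. So S'(3) = -211/15.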